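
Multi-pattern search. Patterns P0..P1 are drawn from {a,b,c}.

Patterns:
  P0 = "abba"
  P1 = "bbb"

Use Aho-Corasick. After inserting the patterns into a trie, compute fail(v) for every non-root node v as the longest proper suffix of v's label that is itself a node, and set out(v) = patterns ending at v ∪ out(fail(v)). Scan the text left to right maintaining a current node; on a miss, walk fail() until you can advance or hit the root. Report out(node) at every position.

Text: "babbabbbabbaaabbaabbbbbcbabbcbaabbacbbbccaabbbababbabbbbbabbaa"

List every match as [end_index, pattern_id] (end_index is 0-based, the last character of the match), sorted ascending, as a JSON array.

Build:
Trie nodes:
  n0 'ε': a→1 b→5
  n1 'a': b→2
  n2 'ab': b→3
  n3 'abb': a→4
  n4 'abba': ·  [P0 ends]
  n5 'b': b→6
  n6 'bb': b→7
  n7 'bbb': ·  [P1 ends]

Failure links (BFS by depth):
  n1('a'): parent n0 fail=0; on 'a' 0 → fail=0;  out ∅∪∅=∅
  n5('b'): parent n0 fail=0; on 'b' 0 → fail=0;  out ∅∪∅=∅
  n2('ab'): parent n1 fail=0; on 'b' 0 → fail=5;  out ∅∪∅=∅
  n6('bb'): parent n5 fail=0; on 'b' 0 → fail=5;  out ∅∪∅=∅
  n3('abb'): parent n2 fail=5; on 'b' 5 → fail=6;  out ∅∪∅=∅
  n7('bbb'): parent n6 fail=5; on 'b' 5 → fail=6;  out {1}∪∅={1}
  n4('abba'): parent n3 fail=6; on 'a' 6→5→0 → fail=1;  out {0}∪∅={0}

Scan:
pos 0 'b': at 5
pos 1 'a': at 1 (via fail)
pos 2 'b': at 2
pos 3 'b': at 3
pos 4 'a': at 4  → match P0@[1:4]
pos 5 'b': at 2 (via fail)
pos 6 'b': at 3
pos 7 'b': at 7 (via fail)  → match P1@[5:7]
pos 8 'a': at 1 (via fail)
pos 9 'b': at 2
pos 10 'b': at 3
pos 11 'a': at 4  → match P0@[8:11]
pos 12 'a': at 1 (via fail)
pos 13 'a': at 1 (via fail)
pos 14 'b': at 2
pos 15 'b': at 3
pos 16 'a': at 4  → match P0@[13:16]
pos 17 'a': at 1 (via fail)
pos 18 'b': at 2
pos 19 'b': at 3
pos 20 'b': at 7 (via fail)  → match P1@[18:20]
pos 21 'b': at 7 (via fail)  → match P1@[19:21]
pos 22 'b': at 7 (via fail)  → match P1@[20:22]
pos 23 'c': at 0 (via fail)
pos 24 'b': at 5
pos 25 'a': at 1 (via fail)
pos 26 'b': at 2
pos 27 'b': at 3
pos 28 'c': at 0 (via fail)
pos 29 'b': at 5
pos 30 'a': at 1 (via fail)
pos 31 'a': at 1 (via fail)
pos 32 'b': at 2
pos 33 'b': at 3
pos 34 'a': at 4  → match P0@[31:34]
pos 35 'c': at 0 (via fail)
pos 36 'b': at 5
pos 37 'b': at 6
pos 38 'b': at 7  → match P1@[36:38]
pos 39 'c': at 0 (via fail)
pos 40 'c': at 0
pos 41 'a': at 1
pos 42 'a': at 1 (via fail)
pos 43 'b': at 2
pos 44 'b': at 3
pos 45 'b': at 7 (via fail)  → match P1@[43:45]
pos 46 'a': at 1 (via fail)
pos 47 'b': at 2
pos 48 'a': at 1 (via fail)
pos 49 'b': at 2
pos 50 'b': at 3
pos 51 'a': at 4  → match P0@[48:51]
pos 52 'b': at 2 (via fail)
pos 53 'b': at 3
pos 54 'b': at 7 (via fail)  → match P1@[52:54]
pos 55 'b': at 7 (via fail)  → match P1@[53:55]
pos 56 'b': at 7 (via fail)  → match P1@[54:56]
pos 57 'a': at 1 (via fail)
pos 58 'b': at 2
pos 59 'b': at 3
pos 60 'a': at 4  → match P0@[57:60]
pos 61 'a': at 1 (via fail)

All matches (sorted): [[4,0],[7,1],[11,0],[16,0],[20,1],[21,1],[22,1],[34,0],[38,1],[45,1],[51,0],[54,1],[55,1],[56,1],[60,0]]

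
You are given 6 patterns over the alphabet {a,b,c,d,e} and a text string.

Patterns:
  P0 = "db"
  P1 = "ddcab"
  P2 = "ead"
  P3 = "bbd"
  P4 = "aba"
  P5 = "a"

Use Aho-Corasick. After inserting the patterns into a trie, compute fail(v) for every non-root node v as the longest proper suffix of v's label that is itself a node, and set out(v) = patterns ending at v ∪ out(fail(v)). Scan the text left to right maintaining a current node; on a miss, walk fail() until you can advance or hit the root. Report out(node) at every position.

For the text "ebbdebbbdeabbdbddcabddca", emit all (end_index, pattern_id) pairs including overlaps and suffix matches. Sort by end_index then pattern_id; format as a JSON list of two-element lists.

Build automaton:
Trie nodes:
  0='ε' goto a→13 b→10 d→1 e→7
  1='d' goto b→2 d→3
  2='db' goto ·  ←P0
  3='dd' goto c→4
  4='ddc' goto a→5
  5='ddca' goto b→6
  6='ddcab' goto ·  ←P1
  7='e' goto a→8
  8='ea' goto d→9
  9='ead' goto ·  ←P2
  10='b' goto b→11
  11='bb' goto d→12
  12='bbd' goto ·  ←P3
  13='a' goto b→14  ←P5
  14='ab' goto a→15
  15='aba' goto ·  ←P4

BFS fail/out derivation:
  n1('d'): parent n0 fail=0; on 'd' 0 → fail=0;  out ∅∪∅=∅
  n7('e'): parent n0 fail=0; on 'e' 0 → fail=0;  out ∅∪∅=∅
  n10('b'): parent n0 fail=0; on 'b' 0 → fail=0;  out ∅∪∅=∅
  n13('a'): parent n0 fail=0; on 'a' 0 → fail=0;  out {5}∪∅={5}
  n2('db'): parent n1 fail=0; on 'b' 0 → fail=10;  out {0}∪∅={0}
  n3('dd'): parent n1 fail=0; on 'd' 0 → fail=1;  out ∅∪∅=∅
  n8('ea'): parent n7 fail=0; on 'a' 0 → fail=13;  out ∅∪{5}={5}
  n11('bb'): parent n10 fail=0; on 'b' 0 → fail=10;  out ∅∪∅=∅
  n14('ab'): parent n13 fail=0; on 'b' 0 → fail=10;  out ∅∪∅=∅
  n4('ddc'): parent n3 fail=1; on 'c' 1→0 → fail=0;  out ∅∪∅=∅
  n9('ead'): parent n8 fail=13; on 'd' 13→0 → fail=1;  out {2}∪∅={2}
  n12('bbd'): parent n11 fail=10; on 'd' 10→0 → fail=1;  out {3}∪∅={3}
  n15('aba'): parent n14 fail=10; on 'a' 10→0 → fail=13;  out {4}∪{5}={4,5}
  n5('ddca'): parent n4 fail=0; on 'a' 0 → fail=13;  out ∅∪{5}={5}
  n6('ddcab'): parent n5 fail=13; on 'b' 13 → fail=14;  out {1}∪∅={1}

Run:
[0] read 'e'  n0⇒n7
[1] read 'b'  n7⇒n10 ·f
[2] read 'b'  n10⇒n11
[3] read 'd'  n11⇒n12  ** P3@[1:3]
[4] read 'e'  n12⇒n7 ·f
[5] read 'b'  n7⇒n10 ·f
[6] read 'b'  n10⇒n11
[7] read 'b'  n11⇒n11 ·f
[8] read 'd'  n11⇒n12  ** P3@[6:8]
[9] read 'e'  n12⇒n7 ·f
[10] read 'a'  n7⇒n8  ** P5@[10:10]
[11] read 'b'  n8⇒n14 ·f
[12] read 'b'  n14⇒n11 ·f
[13] read 'd'  n11⇒n12  ** P3@[11:13]
[14] read 'b'  n12⇒n2 ·f  ** P0@[13:14]
[15] read 'd'  n2⇒n1 ·f
[16] read 'd'  n1⇒n3
[17] read 'c'  n3⇒n4
[18] read 'a'  n4⇒n5  ** P5@[18:18]
[19] read 'b'  n5⇒n6  ** P1@[15:19]
[20] read 'd'  n6⇒n1 ·f
[21] read 'd'  n1⇒n3
[22] read 'c'  n3⇒n4
[23] read 'a'  n4⇒n5  ** P5@[23:23]

Result: [[3,3],[8,3],[10,5],[13,3],[14,0],[18,5],[19,1],[23,5]]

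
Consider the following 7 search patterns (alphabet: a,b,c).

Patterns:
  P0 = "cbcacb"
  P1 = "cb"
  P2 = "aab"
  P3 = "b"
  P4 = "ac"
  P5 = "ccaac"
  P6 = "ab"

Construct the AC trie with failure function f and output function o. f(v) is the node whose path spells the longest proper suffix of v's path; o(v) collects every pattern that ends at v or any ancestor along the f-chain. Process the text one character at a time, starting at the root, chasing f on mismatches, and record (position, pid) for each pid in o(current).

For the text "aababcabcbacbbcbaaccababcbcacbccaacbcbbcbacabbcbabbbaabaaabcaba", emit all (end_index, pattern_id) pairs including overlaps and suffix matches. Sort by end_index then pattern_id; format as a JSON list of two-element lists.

Build automaton:
Trie (insert patterns):
  0='ε' goto a→7 b→10 c→1
  1='c' goto b→2 c→12
  2='cb' goto c→3  [P1 ends]
  3='cbc' goto a→4
  4='cbca' goto c→5
  5='cbcac' goto b→6
  6='cbcacb' goto ·  [P0 ends]
  7='a' goto a→8 b→16 c→11
  8='aa' goto b→9
  9='aab' goto ·  [P2 ends]
  10='b' goto ·  [P3 ends]
  11='ac' goto ·  [P4 ends]
  12='cc' goto a→13
  13='cca' goto a→14
  14='ccaa' goto c→15
  15='ccaac' goto ·  [P5 ends]
  16='ab' goto ·  [P6 ends]

BFS fail/out derivation:
  fail(1) 'c': from fail(0)=0 chase 'c': 0 ⇒ 0;  out=∅∪out(0)=∅
  fail(7) 'a': from fail(0)=0 chase 'a': 0 ⇒ 0;  out=∅∪out(0)=∅
  fail(10) 'b': from fail(0)=0 chase 'b': 0 ⇒ 0;  out={3}∪out(0)={3}
  fail(2) 'cb': from fail(1)=0 chase 'b': 0 ⇒ 10;  out={1}∪out(10)={1,3}
  fail(8) 'aa': from fail(7)=0 chase 'a': 0 ⇒ 7;  out=∅∪out(7)=∅
  fail(11) 'ac': from fail(7)=0 chase 'c': 0 ⇒ 1;  out={4}∪out(1)={4}
  fail(12) 'cc': from fail(1)=0 chase 'c': 0 ⇒ 1;  out=∅∪out(1)=∅
  fail(16) 'ab': from fail(7)=0 chase 'b': 0 ⇒ 10;  out={6}∪out(10)={3,6}
  fail(3) 'cbc': from fail(2)=10 chase 'c': 10→0 ⇒ 1;  out=∅∪out(1)=∅
  fail(9) 'aab': from fail(8)=7 chase 'b': 7 ⇒ 16;  out={2}∪out(16)={2,3,6}
  fail(13) 'cca': from fail(12)=1 chase 'a': 1→0 ⇒ 7;  out=∅∪out(7)=∅
  fail(4) 'cbca': from fail(3)=1 chase 'a': 1→0 ⇒ 7;  out=∅∪out(7)=∅
  fail(14) 'ccaa': from fail(13)=7 chase 'a': 7 ⇒ 8;  out=∅∪out(8)=∅
  fail(5) 'cbcac': from fail(4)=7 chase 'c': 7 ⇒ 11;  out=∅∪out(11)={4}
  fail(15) 'ccaac': from fail(14)=8 chase 'c': 8→7 ⇒ 11;  out={5}∪out(11)={4,5}
  fail(6) 'cbcacb': from fail(5)=11 chase 'b': 11→1 ⇒ 2;  out={0}∪out(2)={0,1,3}

Run:
[0] read 'a'  n0⇒n7
[1] read 'a'  n7⇒n8
[2] read 'b'  n8⇒n9  emit P2@[0:2],P3@[2:2],P6@[1:2]
[3] read 'a'  n9⇒n7 ·f
[4] read 'b'  n7⇒n16  emit P3@[4:4],P6@[3:4]
[5] read 'c'  n16⇒n1 ·f
[6] read 'a'  n1⇒n7 ·f
[7] read 'b'  n7⇒n16  emit P3@[7:7],P6@[6:7]
[8] read 'c'  n16⇒n1 ·f
[9] read 'b'  n1⇒n2  emit P1@[8:9],P3@[9:9]
[10] read 'a'  n2⇒n7 ·f
[11] read 'c'  n7⇒n11  emit P4@[10:11]
[12] read 'b'  n11⇒n2 ·f  emit P1@[11:12],P3@[12:12]
[13] read 'b'  n2⇒n10 ·f  emit P3@[13:13]
[14] read 'c'  n10⇒n1 ·f
[15] read 'b'  n1⇒n2  emit P1@[14:15],P3@[15:15]
[16] read 'a'  n2⇒n7 ·f
[17] read 'a'  n7⇒n8
[18] read 'c'  n8⇒n11 ·f  emit P4@[17:18]
[19] read 'c'  n11⇒n12 ·f
[20] read 'a'  n12⇒n13
[21] read 'b'  n13⇒n16 ·f  emit P3@[21:21],P6@[20:21]
[22] read 'a'  n16⇒n7 ·f
[23] read 'b'  n7⇒n16  emit P3@[23:23],P6@[22:23]
[24] read 'c'  n16⇒n1 ·f
[25] read 'b'  n1⇒n2  emit P1@[24:25],P3@[25:25]
[26] read 'c'  n2⇒n3
[27] read 'a'  n3⇒n4
[28] read 'c'  n4⇒n5  emit P4@[27:28]
[29] read 'b'  n5⇒n6  emit P0@[24:29],P1@[28:29],P3@[29:29]
[30] read 'c'  n6⇒n3 ·f
[31] read 'c'  n3⇒n12 ·f
[32] read 'a'  n12⇒n13
[33] read 'a'  n13⇒n14
[34] read 'c'  n14⇒n15  emit P4@[33:34],P5@[30:34]
[35] read 'b'  n15⇒n2 ·f  emit P1@[34:35],P3@[35:35]
[36] read 'c'  n2⇒n3
[37] read 'b'  n3⇒n2 ·f  emit P1@[36:37],P3@[37:37]
[38] read 'b'  n2⇒n10 ·f  emit P3@[38:38]
[39] read 'c'  n10⇒n1 ·f
[40] read 'b'  n1⇒n2  emit P1@[39:40],P3@[40:40]
[41] read 'a'  n2⇒n7 ·f
[42] read 'c'  n7⇒n11  emit P4@[41:42]
[43] read 'a'  n11⇒n7 ·f
[44] read 'b'  n7⇒n16  emit P3@[44:44],P6@[43:44]
[45] read 'b'  n16⇒n10 ·f  emit P3@[45:45]
[46] read 'c'  n10⇒n1 ·f
[47] read 'b'  n1⇒n2  emit P1@[46:47],P3@[47:47]
[48] read 'a'  n2⇒n7 ·f
[49] read 'b'  n7⇒n16  emit P3@[49:49],P6@[48:49]
[50] read 'b'  n16⇒n10 ·f  emit P3@[50:50]
[51] read 'b'  n10⇒n10 ·f  emit P3@[51:51]
[52] read 'a'  n10⇒n7 ·f
[53] read 'a'  n7⇒n8
[54] read 'b'  n8⇒n9  emit P2@[52:54],P3@[54:54],P6@[53:54]
[55] read 'a'  n9⇒n7 ·f
[56] read 'a'  n7⇒n8
[57] read 'a'  n8⇒n8 ·f
[58] read 'b'  n8⇒n9  emit P2@[56:58],P3@[58:58],P6@[57:58]
[59] read 'c'  n9⇒n1 ·f
[60] read 'a'  n1⇒n7 ·f
[61] read 'b'  n7⇒n16  emit P3@[61:61],P6@[60:61]
[62] read 'a'  n16⇒n7 ·f

Matches: [[2,2],[2,3],[2,6],[4,3],[4,6],[7,3],[7,6],[9,1],[9,3],[11,4],[12,1],[12,3],[13,3],[15,1],[15,3],[18,4],[21,3],[21,6],[23,3],[23,6],[25,1],[25,3],[28,4],[29,0],[29,1],[29,3],[34,4],[34,5],[35,1],[35,3],[37,1],[37,3],[38,3],[40,1],[40,3],[42,4],[44,3],[44,6],[45,3],[47,1],[47,3],[49,3],[49,6],[50,3],[51,3],[54,2],[54,3],[54,6],[58,2],[58,3],[58,6],[61,3],[61,6]]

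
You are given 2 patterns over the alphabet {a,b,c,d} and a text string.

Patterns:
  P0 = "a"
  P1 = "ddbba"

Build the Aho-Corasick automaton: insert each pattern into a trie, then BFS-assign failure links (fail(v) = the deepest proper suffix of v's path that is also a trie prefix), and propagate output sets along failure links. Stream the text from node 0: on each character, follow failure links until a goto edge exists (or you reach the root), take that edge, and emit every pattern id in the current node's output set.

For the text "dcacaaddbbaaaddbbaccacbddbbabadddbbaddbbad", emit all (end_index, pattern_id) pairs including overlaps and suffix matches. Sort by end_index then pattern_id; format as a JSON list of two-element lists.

Build automaton:
Trie nodes:
  0='ε' goto a→1 d→2
  1='a' goto ·  [P0 ends]
  2='d' goto d→3
  3='dd' goto b→4
  4='ddb' goto b→5
  5='ddbb' goto a→6
  6='ddbba' goto ·  [P1 ends]

Failure links (BFS by depth):
  fail(1) 'a': from fail(0)=0 chase 'a': 0 ⇒ 0;  out={0}∪out(0)={0}
  fail(2) 'd': from fail(0)=0 chase 'd': 0 ⇒ 0;  out=∅∪out(0)=∅
  fail(3) 'dd': from fail(2)=0 chase 'd': 0 ⇒ 2;  out=∅∪out(2)=∅
  fail(4) 'ddb': from fail(3)=2 chase 'b': 2→0 ⇒ 0;  out=∅∪out(0)=∅
  fail(5) 'ddbb': from fail(4)=0 chase 'b': 0 ⇒ 0;  out=∅∪out(0)=∅
  fail(6) 'ddbba': from fail(5)=0 chase 'a': 0 ⇒ 1;  out={1}∪out(1)={0,1}

Run:
[0] read 'd'  n0⇒n2
[1] read 'c'  n2⇒n0 ·f
[2] read 'a'  n0⇒n1  ** P0@[2:2]
[3] read 'c'  n1⇒n0 ·f
[4] read 'a'  n0⇒n1  ** P0@[4:4]
[5] read 'a'  n1⇒n1 ·f  ** P0@[5:5]
[6] read 'd'  n1⇒n2 ·f
[7] read 'd'  n2⇒n3
[8] read 'b'  n3⇒n4
[9] read 'b'  n4⇒n5
[10] read 'a'  n5⇒n6  ** P0@[10:10],P1@[6:10]
[11] read 'a'  n6⇒n1 ·f  ** P0@[11:11]
[12] read 'a'  n1⇒n1 ·f  ** P0@[12:12]
[13] read 'd'  n1⇒n2 ·f
[14] read 'd'  n2⇒n3
[15] read 'b'  n3⇒n4
[16] read 'b'  n4⇒n5
[17] read 'a'  n5⇒n6  ** P0@[17:17],P1@[13:17]
[18] read 'c'  n6⇒n0 ·f
[19] read 'c'  n0⇒n0
[20] read 'a'  n0⇒n1  ** P0@[20:20]
[21] read 'c'  n1⇒n0 ·f
[22] read 'b'  n0⇒n0
[23] read 'd'  n0⇒n2
[24] read 'd'  n2⇒n3
[25] read 'b'  n3⇒n4
[26] read 'b'  n4⇒n5
[27] read 'a'  n5⇒n6  ** P0@[27:27],P1@[23:27]
[28] read 'b'  n6⇒n0 ·f
[29] read 'a'  n0⇒n1  ** P0@[29:29]
[30] read 'd'  n1⇒n2 ·f
[31] read 'd'  n2⇒n3
[32] read 'd'  n3⇒n3 ·f
[33] read 'b'  n3⇒n4
[34] read 'b'  n4⇒n5
[35] read 'a'  n5⇒n6  ** P0@[35:35],P1@[31:35]
[36] read 'd'  n6⇒n2 ·f
[37] read 'd'  n2⇒n3
[38] read 'b'  n3⇒n4
[39] read 'b'  n4⇒n5
[40] read 'a'  n5⇒n6  ** P0@[40:40],P1@[36:40]
[41] read 'd'  n6⇒n2 ·f

All matches (sorted): [[2,0],[4,0],[5,0],[10,0],[10,1],[11,0],[12,0],[17,0],[17,1],[20,0],[27,0],[27,1],[29,0],[35,0],[35,1],[40,0],[40,1]]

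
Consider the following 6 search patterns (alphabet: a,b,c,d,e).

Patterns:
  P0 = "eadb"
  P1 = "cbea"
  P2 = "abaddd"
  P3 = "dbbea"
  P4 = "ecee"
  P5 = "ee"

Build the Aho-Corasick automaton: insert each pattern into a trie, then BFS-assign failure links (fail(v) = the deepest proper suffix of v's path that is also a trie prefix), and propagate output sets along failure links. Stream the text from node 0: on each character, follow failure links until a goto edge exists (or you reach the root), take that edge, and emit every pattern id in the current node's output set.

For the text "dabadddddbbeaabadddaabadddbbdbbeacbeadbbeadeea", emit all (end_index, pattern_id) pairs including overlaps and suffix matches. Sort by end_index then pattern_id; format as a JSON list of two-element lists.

Build automaton:
Trie (insert patterns):
  0='ε' goto a→9 c→5 d→15 e→1
  1='e' goto a→2 c→20 e→23
  2='ea' goto d→3
  3='ead' goto b→4
  4='eadb' goto ·  [P0 ends]
  5='c' goto b→6
  6='cb' goto e→7
  7='cbe' goto a→8
  8='cbea' goto ·  [P1 ends]
  9='a' goto b→10
  10='ab' goto a→11
  11='aba' goto d→12
  12='abad' goto d→13
  13='abadd' goto d→14
  14='abaddd' goto ·  [P2 ends]
  15='d' goto b→16
  16='db' goto b→17
  17='dbb' goto e→18
  18='dbbe' goto a→19
  19='dbbea' goto ·  [P3 ends]
  20='ec' goto e→21
  21='ece' goto e→22
  22='ecee' goto ·  [P4 ends]
  23='ee' goto ·  [P5 ends]

Failure links (BFS by depth):
  fail(1) 'e': from fail(0)=0 chase 'e': 0 ⇒ 0;  out=∅∪out(0)=∅
  fail(5) 'c': from fail(0)=0 chase 'c': 0 ⇒ 0;  out=∅∪out(0)=∅
  fail(9) 'a': from fail(0)=0 chase 'a': 0 ⇒ 0;  out=∅∪out(0)=∅
  fail(15) 'd': from fail(0)=0 chase 'd': 0 ⇒ 0;  out=∅∪out(0)=∅
  fail(2) 'ea': from fail(1)=0 chase 'a': 0 ⇒ 9;  out=∅∪out(9)=∅
  fail(6) 'cb': from fail(5)=0 chase 'b': 0 ⇒ 0;  out=∅∪out(0)=∅
  fail(10) 'ab': from fail(9)=0 chase 'b': 0 ⇒ 0;  out=∅∪out(0)=∅
  fail(16) 'db': from fail(15)=0 chase 'b': 0 ⇒ 0;  out=∅∪out(0)=∅
  fail(20) 'ec': from fail(1)=0 chase 'c': 0 ⇒ 5;  out=∅∪out(5)=∅
  fail(23) 'ee': from fail(1)=0 chase 'e': 0 ⇒ 1;  out={5}∪out(1)={5}
  fail(3) 'ead': from fail(2)=9 chase 'd': 9→0 ⇒ 15;  out=∅∪out(15)=∅
  fail(7) 'cbe': from fail(6)=0 chase 'e': 0 ⇒ 1;  out=∅∪out(1)=∅
  fail(11) 'aba': from fail(10)=0 chase 'a': 0 ⇒ 9;  out=∅∪out(9)=∅
  fail(17) 'dbb': from fail(16)=0 chase 'b': 0 ⇒ 0;  out=∅∪out(0)=∅
  fail(21) 'ece': from fail(20)=5 chase 'e': 5→0 ⇒ 1;  out=∅∪out(1)=∅
  fail(4) 'eadb': from fail(3)=15 chase 'b': 15 ⇒ 16;  out={0}∪out(16)={0}
  fail(8) 'cbea': from fail(7)=1 chase 'a': 1 ⇒ 2;  out={1}∪out(2)={1}
  fail(12) 'abad': from fail(11)=9 chase 'd': 9→0 ⇒ 15;  out=∅∪out(15)=∅
  fail(18) 'dbbe': from fail(17)=0 chase 'e': 0 ⇒ 1;  out=∅∪out(1)=∅
  fail(22) 'ecee': from fail(21)=1 chase 'e': 1 ⇒ 23;  out={4}∪out(23)={4,5}
  fail(13) 'abadd': from fail(12)=15 chase 'd': 15→0 ⇒ 15;  out=∅∪out(15)=∅
  fail(19) 'dbbea': from fail(18)=1 chase 'a': 1 ⇒ 2;  out={3}∪out(2)={3}
  fail(14) 'abaddd': from fail(13)=15 chase 'd': 15→0 ⇒ 15;  out={2}∪out(15)={2}

Scan:
i=0 'd': node 0→15
i=1 'a': node 15→9 (fail-walked)
i=2 'b': node 9→10
i=3 'a': node 10→11
i=4 'd': node 11→12
i=5 'd': node 12→13
i=6 'd': node 13→14  ** P2@[1:6]
i=7 'd': node 14→15 (fail-walked)
i=8 'd': node 15→15 (fail-walked)
i=9 'b': node 15→16
i=10 'b': node 16→17
i=11 'e': node 17→18
i=12 'a': node 18→19  ** P3@[8:12]
i=13 'a': node 19→9 (fail-walked)
i=14 'b': node 9→10
i=15 'a': node 10→11
i=16 'd': node 11→12
i=17 'd': node 12→13
i=18 'd': node 13→14  ** P2@[13:18]
i=19 'a': node 14→9 (fail-walked)
i=20 'a': node 9→9 (fail-walked)
i=21 'b': node 9→10
i=22 'a': node 10→11
i=23 'd': node 11→12
i=24 'd': node 12→13
i=25 'd': node 13→14  ** P2@[20:25]
i=26 'b': node 14→16 (fail-walked)
i=27 'b': node 16→17
i=28 'd': node 17→15 (fail-walked)
i=29 'b': node 15→16
i=30 'b': node 16→17
i=31 'e': node 17→18
i=32 'a': node 18→19  ** P3@[28:32]
i=33 'c': node 19→5 (fail-walked)
i=34 'b': node 5→6
i=35 'e': node 6→7
i=36 'a': node 7→8  ** P1@[33:36]
i=37 'd': node 8→3 (fail-walked)
i=38 'b': node 3→4  ** P0@[35:38]
i=39 'b': node 4→17 (fail-walked)
i=40 'e': node 17→18
i=41 'a': node 18→19  ** P3@[37:41]
i=42 'd': node 19→3 (fail-walked)
i=43 'e': node 3→1 (fail-walked)
i=44 'e': node 1→23  ** P5@[43:44]
i=45 'a': node 23→2 (fail-walked)

All matches (sorted): [[6,2],[12,3],[18,2],[25,2],[32,3],[36,1],[38,0],[41,3],[44,5]]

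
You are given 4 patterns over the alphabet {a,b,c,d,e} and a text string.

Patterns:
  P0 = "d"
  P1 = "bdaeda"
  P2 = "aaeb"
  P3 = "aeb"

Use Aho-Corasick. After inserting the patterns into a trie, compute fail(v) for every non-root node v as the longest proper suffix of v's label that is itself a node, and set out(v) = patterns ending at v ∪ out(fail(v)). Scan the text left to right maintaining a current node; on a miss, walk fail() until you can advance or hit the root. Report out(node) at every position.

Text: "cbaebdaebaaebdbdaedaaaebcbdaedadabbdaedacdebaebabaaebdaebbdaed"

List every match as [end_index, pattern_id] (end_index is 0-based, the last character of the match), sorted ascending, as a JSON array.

Build:
Trie nodes:
  0='ε' goto a→8 b→2 d→1
  1='d' goto ·  ←P0
  2='b' goto d→3
  3='bd' goto a→4
  4='bda' goto e→5
  5='bdae' goto d→6
  6='bdaed' goto a→7
  7='bdaeda' goto ·  ←P1
  8='a' goto a→9 e→12
  9='aa' goto e→10
  10='aae' goto b→11
  11='aaeb' goto ·  ←P2
  12='ae' goto b→13
  13='aeb' goto ·  ←P3

BFS fail/out derivation:
  n1('d'): parent n0 fail=0; on 'd' 0 → fail=0;  out {0}∪∅={0}
  n2('b'): parent n0 fail=0; on 'b' 0 → fail=0;  out ∅∪∅=∅
  n8('a'): parent n0 fail=0; on 'a' 0 → fail=0;  out ∅∪∅=∅
  n3('bd'): parent n2 fail=0; on 'd' 0 → fail=1;  out ∅∪{0}={0}
  n9('aa'): parent n8 fail=0; on 'a' 0 → fail=8;  out ∅∪∅=∅
  n12('ae'): parent n8 fail=0; on 'e' 0 → fail=0;  out ∅∪∅=∅
  n4('bda'): parent n3 fail=1; on 'a' 1→0 → fail=8;  out ∅∪∅=∅
  n10('aae'): parent n9 fail=8; on 'e' 8 → fail=12;  out ∅∪∅=∅
  n13('aeb'): parent n12 fail=0; on 'b' 0 → fail=2;  out {3}∪∅={3}
  n5('bdae'): parent n4 fail=8; on 'e' 8 → fail=12;  out ∅∪∅=∅
  n11('aaeb'): parent n10 fail=12; on 'b' 12 → fail=13;  out {2}∪{3}={2,3}
  n6('bdaed'): parent n5 fail=12; on 'd' 12→0 → fail=1;  out ∅∪{0}={0}
  n7('bdaeda'): parent n6 fail=1; on 'a' 1→0 → fail=8;  out {1}∪∅={1}

Text stream:
pos 0 'c': at 0
pos 1 'b': at 2
pos 2 'a': at 8 (via fail)
pos 3 'e': at 12
pos 4 'b': at 13  → match P3@[2:4]
pos 5 'd': at 3 (via fail)  → match P0@[5:5]
pos 6 'a': at 4
pos 7 'e': at 5
pos 8 'b': at 13 (via fail)  → match P3@[6:8]
pos 9 'a': at 8 (via fail)
pos 10 'a': at 9
pos 11 'e': at 10
pos 12 'b': at 11  → match P2@[9:12],P3@[10:12]
pos 13 'd': at 3 (via fail)  → match P0@[13:13]
pos 14 'b': at 2 (via fail)
pos 15 'd': at 3  → match P0@[15:15]
pos 16 'a': at 4
pos 17 'e': at 5
pos 18 'd': at 6  → match P0@[18:18]
pos 19 'a': at 7  → match P1@[14:19]
pos 20 'a': at 9 (via fail)
pos 21 'a': at 9 (via fail)
pos 22 'e': at 10
pos 23 'b': at 11  → match P2@[20:23],P3@[21:23]
pos 24 'c': at 0 (via fail)
pos 25 'b': at 2
pos 26 'd': at 3  → match P0@[26:26]
pos 27 'a': at 4
pos 28 'e': at 5
pos 29 'd': at 6  → match P0@[29:29]
pos 30 'a': at 7  → match P1@[25:30]
pos 31 'd': at 1 (via fail)  → match P0@[31:31]
pos 32 'a': at 8 (via fail)
pos 33 'b': at 2 (via fail)
pos 34 'b': at 2 (via fail)
pos 35 'd': at 3  → match P0@[35:35]
pos 36 'a': at 4
pos 37 'e': at 5
pos 38 'd': at 6  → match P0@[38:38]
pos 39 'a': at 7  → match P1@[34:39]
pos 40 'c': at 0 (via fail)
pos 41 'd': at 1  → match P0@[41:41]
pos 42 'e': at 0 (via fail)
pos 43 'b': at 2
pos 44 'a': at 8 (via fail)
pos 45 'e': at 12
pos 46 'b': at 13  → match P3@[44:46]
pos 47 'a': at 8 (via fail)
pos 48 'b': at 2 (via fail)
pos 49 'a': at 8 (via fail)
pos 50 'a': at 9
pos 51 'e': at 10
pos 52 'b': at 11  → match P2@[49:52],P3@[50:52]
pos 53 'd': at 3 (via fail)  → match P0@[53:53]
pos 54 'a': at 4
pos 55 'e': at 5
pos 56 'b': at 13 (via fail)  → match P3@[54:56]
pos 57 'b': at 2 (via fail)
pos 58 'd': at 3  → match P0@[58:58]
pos 59 'a': at 4
pos 60 'e': at 5
pos 61 'd': at 6  → match P0@[61:61]

Matches: [[4,3],[5,0],[8,3],[12,2],[12,3],[13,0],[15,0],[18,0],[19,1],[23,2],[23,3],[26,0],[29,0],[30,1],[31,0],[35,0],[38,0],[39,1],[41,0],[46,3],[52,2],[52,3],[53,0],[56,3],[58,0],[61,0]]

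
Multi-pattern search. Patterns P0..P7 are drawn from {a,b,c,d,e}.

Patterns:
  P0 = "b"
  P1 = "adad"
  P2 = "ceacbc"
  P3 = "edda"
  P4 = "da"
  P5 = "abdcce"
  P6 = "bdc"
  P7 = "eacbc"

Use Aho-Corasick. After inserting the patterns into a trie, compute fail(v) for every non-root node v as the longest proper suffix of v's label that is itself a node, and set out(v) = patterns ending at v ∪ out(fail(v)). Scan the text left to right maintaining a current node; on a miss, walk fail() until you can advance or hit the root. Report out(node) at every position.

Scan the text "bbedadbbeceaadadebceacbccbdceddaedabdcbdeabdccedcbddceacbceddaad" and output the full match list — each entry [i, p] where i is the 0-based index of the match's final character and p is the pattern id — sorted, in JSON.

Build automaton:
Trie nodes:
  n0 'ε': a→2 b→1 c→6 d→16 e→12
  n1 'b': d→23  [P0 ends]
  n2 'a': b→18 d→3
  n3 'ad': a→4
  n4 'ada': d→5
  n5 'adad': ·  [P1 ends]
  n6 'c': e→7
  n7 'ce': a→8
  n8 'cea': c→9
  n9 'ceac': b→10
  n10 'ceacb': c→11
  n11 'ceacbc': ·  [P2 ends]
  n12 'e': a→25 d→13
  n13 'ed': d→14
  n14 'edd': a→15
  n15 'edda': ·  [P3 ends]
  n16 'd': a→17
  n17 'da': ·  [P4 ends]
  n18 'ab': d→19
  n19 'abd': c→20
  n20 'abdc': c→21
  n21 'abdcc': e→22
  n22 'abdcce': ·  [P5 ends]
  n23 'bd': c→24
  n24 'bdc': ·  [P6 ends]
  n25 'ea': c→26
  n26 'eac': b→27
  n27 'eacb': c→28
  n28 'eacbc': ·  [P7 ends]

Failure links (BFS by depth):
  n1('b'): parent n0 fail=0; on 'b' 0 → fail=0;  out {0}∪∅={0}
  n2('a'): parent n0 fail=0; on 'a' 0 → fail=0;  out ∅∪∅=∅
  n6('c'): parent n0 fail=0; on 'c' 0 → fail=0;  out ∅∪∅=∅
  n12('e'): parent n0 fail=0; on 'e' 0 → fail=0;  out ∅∪∅=∅
  n16('d'): parent n0 fail=0; on 'd' 0 → fail=0;  out ∅∪∅=∅
  n3('ad'): parent n2 fail=0; on 'd' 0 → fail=16;  out ∅∪∅=∅
  n7('ce'): parent n6 fail=0; on 'e' 0 → fail=12;  out ∅∪∅=∅
  n13('ed'): parent n12 fail=0; on 'd' 0 → fail=16;  out ∅∪∅=∅
  n17('da'): parent n16 fail=0; on 'a' 0 → fail=2;  out {4}∪∅={4}
  n18('ab'): parent n2 fail=0; on 'b' 0 → fail=1;  out ∅∪{0}={0}
  n23('bd'): parent n1 fail=0; on 'd' 0 → fail=16;  out ∅∪∅=∅
  n25('ea'): parent n12 fail=0; on 'a' 0 → fail=2;  out ∅∪∅=∅
  n4('ada'): parent n3 fail=16; on 'a' 16 → fail=17;  out ∅∪{4}={4}
  n8('cea'): parent n7 fail=12; on 'a' 12 → fail=25;  out ∅∪∅=∅
  n14('edd'): parent n13 fail=16; on 'd' 16→0 → fail=16;  out ∅∪∅=∅
  n19('abd'): parent n18 fail=1; on 'd' 1 → fail=23;  out ∅∪∅=∅
  n24('bdc'): parent n23 fail=16; on 'c' 16→0 → fail=6;  out {6}∪∅={6}
  n26('eac'): parent n25 fail=2; on 'c' 2→0 → fail=6;  out ∅∪∅=∅
  n5('adad'): parent n4 fail=17; on 'd' 17→2 → fail=3;  out {1}∪∅={1}
  n9('ceac'): parent n8 fail=25; on 'c' 25 → fail=26;  out ∅∪∅=∅
  n15('edda'): parent n14 fail=16; on 'a' 16 → fail=17;  out {3}∪{4}={3,4}
  n20('abdc'): parent n19 fail=23; on 'c' 23 → fail=24;  out ∅∪{6}={6}
  n27('eacb'): parent n26 fail=6; on 'b' 6→0 → fail=1;  out ∅∪{0}={0}
  n10('ceacb'): parent n9 fail=26; on 'b' 26 → fail=27;  out ∅∪{0}={0}
  n21('abdcc'): parent n20 fail=24; on 'c' 24→6→0 → fail=6;  out ∅∪∅=∅
  n28('eacbc'): parent n27 fail=1; on 'c' 1→0 → fail=6;  out {7}∪∅={7}
  n11('ceacbc'): parent n10 fail=27; on 'c' 27 → fail=28;  out {2}∪{7}={2,7}
  n22('abdcce'): parent n21 fail=6; on 'e' 6 → fail=7;  out {5}∪∅={5}

Text stream:
pos 0 'b': at 1  ** P0@[0:0]
pos 1 'b': at 1 ·f  ** P0@[1:1]
pos 2 'e': at 12 ·f
pos 3 'd': at 13
pos 4 'a': at 17 ·f  ** P4@[3:4]
pos 5 'd': at 3 ·f
pos 6 'b': at 1 ·f  ** P0@[6:6]
pos 7 'b': at 1 ·f  ** P0@[7:7]
pos 8 'e': at 12 ·f
pos 9 'c': at 6 ·f
pos 10 'e': at 7
pos 11 'a': at 8
pos 12 'a': at 2 ·f
pos 13 'd': at 3
pos 14 'a': at 4  ** P4@[13:14]
pos 15 'd': at 5  ** P1@[12:15]
pos 16 'e': at 12 ·f
pos 17 'b': at 1 ·f  ** P0@[17:17]
pos 18 'c': at 6 ·f
pos 19 'e': at 7
pos 20 'a': at 8
pos 21 'c': at 9
pos 22 'b': at 10  ** P0@[22:22]
pos 23 'c': at 11  ** P2@[18:23],P7@[19:23]
pos 24 'c': at 6 ·f
pos 25 'b': at 1 ·f  ** P0@[25:25]
pos 26 'd': at 23
pos 27 'c': at 24  ** P6@[25:27]
pos 28 'e': at 7 ·f
pos 29 'd': at 13 ·f
pos 30 'd': at 14
pos 31 'a': at 15  ** P3@[28:31],P4@[30:31]
pos 32 'e': at 12 ·f
pos 33 'd': at 13
pos 34 'a': at 17 ·f  ** P4@[33:34]
pos 35 'b': at 18 ·f  ** P0@[35:35]
pos 36 'd': at 19
pos 37 'c': at 20  ** P6@[35:37]
pos 38 'b': at 1 ·f  ** P0@[38:38]
pos 39 'd': at 23
pos 40 'e': at 12 ·f
pos 41 'a': at 25
pos 42 'b': at 18 ·f  ** P0@[42:42]
pos 43 'd': at 19
pos 44 'c': at 20  ** P6@[42:44]
pos 45 'c': at 21
pos 46 'e': at 22  ** P5@[41:46]
pos 47 'd': at 13 ·f
pos 48 'c': at 6 ·f
pos 49 'b': at 1 ·f  ** P0@[49:49]
pos 50 'd': at 23
pos 51 'd': at 16 ·f
pos 52 'c': at 6 ·f
pos 53 'e': at 7
pos 54 'a': at 8
pos 55 'c': at 9
pos 56 'b': at 10  ** P0@[56:56]
pos 57 'c': at 11  ** P2@[52:57],P7@[53:57]
pos 58 'e': at 7 ·f
pos 59 'd': at 13 ·f
pos 60 'd': at 14
pos 61 'a': at 15  ** P3@[58:61],P4@[60:61]
pos 62 'a': at 2 ·f
pos 63 'd': at 3

Matches: [[0,0],[1,0],[4,4],[6,0],[7,0],[14,4],[15,1],[17,0],[22,0],[23,2],[23,7],[25,0],[27,6],[31,3],[31,4],[34,4],[35,0],[37,6],[38,0],[42,0],[44,6],[46,5],[49,0],[56,0],[57,2],[57,7],[61,3],[61,4]]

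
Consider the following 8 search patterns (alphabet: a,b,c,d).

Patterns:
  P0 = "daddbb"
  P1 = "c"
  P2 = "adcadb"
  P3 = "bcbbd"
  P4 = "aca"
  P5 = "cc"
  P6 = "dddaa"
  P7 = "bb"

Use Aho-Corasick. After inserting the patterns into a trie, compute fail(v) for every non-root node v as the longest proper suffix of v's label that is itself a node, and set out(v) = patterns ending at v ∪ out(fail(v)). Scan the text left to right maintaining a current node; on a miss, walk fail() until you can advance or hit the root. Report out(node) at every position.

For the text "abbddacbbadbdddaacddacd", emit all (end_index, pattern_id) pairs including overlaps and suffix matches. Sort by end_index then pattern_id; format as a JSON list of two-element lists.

Construct AC machine:
Trie (insert patterns):
  0='ε' goto a→8 b→14 c→7 d→1
  1='d' goto a→2 d→22
  2='da' goto d→3
  3='dad' goto d→4
  4='dadd' goto b→5
  5='daddb' goto b→6
  6='daddbb' goto ·  ←P0
  7='c' goto c→21  ←P1
  8='a' goto c→19 d→9
  9='ad' goto c→10
  10='adc' goto a→11
  11='adca' goto d→12
  12='adcad' goto b→13
  13='adcadb' goto ·  ←P2
  14='b' goto b→26 c→15
  15='bc' goto b→16
  16='bcb' goto b→17
  17='bcbb' goto d→18
  18='bcbbd' goto ·  ←P3
  19='ac' goto a→20
  20='aca' goto ·  ←P4
  21='cc' goto ·  ←P5
  22='dd' goto d→23
  23='ddd' goto a→24
  24='ddda' goto a→25
  25='dddaa' goto ·  ←P6
  26='bb' goto ·  ←P7

BFS fail/out derivation:
  n1('d'): parent n0 fail=0; on 'd' 0 → fail=0;  out ∅∪∅=∅
  n7('c'): parent n0 fail=0; on 'c' 0 → fail=0;  out {1}∪∅={1}
  n8('a'): parent n0 fail=0; on 'a' 0 → fail=0;  out ∅∪∅=∅
  n14('b'): parent n0 fail=0; on 'b' 0 → fail=0;  out ∅∪∅=∅
  n2('da'): parent n1 fail=0; on 'a' 0 → fail=8;  out ∅∪∅=∅
  n9('ad'): parent n8 fail=0; on 'd' 0 → fail=1;  out ∅∪∅=∅
  n15('bc'): parent n14 fail=0; on 'c' 0 → fail=7;  out ∅∪{1}={1}
  n19('ac'): parent n8 fail=0; on 'c' 0 → fail=7;  out ∅∪{1}={1}
  n21('cc'): parent n7 fail=0; on 'c' 0 → fail=7;  out {5}∪{1}={1,5}
  n22('dd'): parent n1 fail=0; on 'd' 0 → fail=1;  out ∅∪∅=∅
  n26('bb'): parent n14 fail=0; on 'b' 0 → fail=14;  out {7}∪∅={7}
  n3('dad'): parent n2 fail=8; on 'd' 8 → fail=9;  out ∅∪∅=∅
  n10('adc'): parent n9 fail=1; on 'c' 1→0 → fail=7;  out ∅∪{1}={1}
  n16('bcb'): parent n15 fail=7; on 'b' 7→0 → fail=14;  out ∅∪∅=∅
  n20('aca'): parent n19 fail=7; on 'a' 7→0 → fail=8;  out {4}∪∅={4}
  n23('ddd'): parent n22 fail=1; on 'd' 1 → fail=22;  out ∅∪∅=∅
  n4('dadd'): parent n3 fail=9; on 'd' 9→1 → fail=22;  out ∅∪∅=∅
  n11('adca'): parent n10 fail=7; on 'a' 7→0 → fail=8;  out ∅∪∅=∅
  n17('bcbb'): parent n16 fail=14; on 'b' 14 → fail=26;  out ∅∪{7}={7}
  n24('ddda'): parent n23 fail=22; on 'a' 22→1 → fail=2;  out ∅∪∅=∅
  n5('daddb'): parent n4 fail=22; on 'b' 22→1→0 → fail=14;  out ∅∪∅=∅
  n12('adcad'): parent n11 fail=8; on 'd' 8 → fail=9;  out ∅∪∅=∅
  n18('bcbbd'): parent n17 fail=26; on 'd' 26→14→0 → fail=1;  out {3}∪∅={3}
  n25('dddaa'): parent n24 fail=2; on 'a' 2→8→0 → fail=8;  out {6}∪∅={6}
  n6('daddbb'): parent n5 fail=14; on 'b' 14 → fail=26;  out {0}∪{7}={0,7}
  n13('adcadb'): parent n12 fail=9; on 'b' 9→1→0 → fail=14;  out {2}∪∅={2}

Scan:
[0] read 'a'  n0⇒n8
[1] read 'b'  n8⇒n14 ·f
[2] read 'b'  n14⇒n26  ** P7@[1:2]
[3] read 'd'  n26⇒n1 ·f
[4] read 'd'  n1⇒n22
[5] read 'a'  n22⇒n2 ·f
[6] read 'c'  n2⇒n19 ·f  ** P1@[6:6]
[7] read 'b'  n19⇒n14 ·f
[8] read 'b'  n14⇒n26  ** P7@[7:8]
[9] read 'a'  n26⇒n8 ·f
[10] read 'd'  n8⇒n9
[11] read 'b'  n9⇒n14 ·f
[12] read 'd'  n14⇒n1 ·f
[13] read 'd'  n1⇒n22
[14] read 'd'  n22⇒n23
[15] read 'a'  n23⇒n24
[16] read 'a'  n24⇒n25  ** P6@[12:16]
[17] read 'c'  n25⇒n19 ·f  ** P1@[17:17]
[18] read 'd'  n19⇒n1 ·f
[19] read 'd'  n1⇒n22
[20] read 'a'  n22⇒n2 ·f
[21] read 'c'  n2⇒n19 ·f  ** P1@[21:21]
[22] read 'd'  n19⇒n1 ·f

All matches (sorted): [[2,7],[6,1],[8,7],[16,6],[17,1],[21,1]]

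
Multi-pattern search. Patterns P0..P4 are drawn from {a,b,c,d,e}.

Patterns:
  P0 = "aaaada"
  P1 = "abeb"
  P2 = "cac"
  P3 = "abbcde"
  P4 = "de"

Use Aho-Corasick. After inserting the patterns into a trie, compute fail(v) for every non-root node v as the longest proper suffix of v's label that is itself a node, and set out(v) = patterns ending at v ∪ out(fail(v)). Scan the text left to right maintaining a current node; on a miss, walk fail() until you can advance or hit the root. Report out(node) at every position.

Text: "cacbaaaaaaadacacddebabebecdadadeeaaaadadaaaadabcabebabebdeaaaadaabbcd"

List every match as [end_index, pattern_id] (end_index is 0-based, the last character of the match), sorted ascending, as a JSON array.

Construct AC machine:
Trie nodes:
  0='ε' goto a→1 c→10 d→17
  1='a' goto a→2 b→7
  2='aa' goto a→3
  3='aaa' goto a→4
  4='aaaa' goto d→5
  5='aaaad' goto a→6
  6='aaaada' goto ·  [P0 ends]
  7='ab' goto b→13 e→8
  8='abe' goto b→9
  9='abeb' goto ·  [P1 ends]
  10='c' goto a→11
  11='ca' goto c→12
  12='cac' goto ·  [P2 ends]
  13='abb' goto c→14
  14='abbc' goto d→15
  15='abbcd' goto e→16
  16='abbcde' goto ·  [P3 ends]
  17='d' goto e→18
  18='de' goto ·  [P4 ends]

Failure links (BFS by depth):
  n1('a'): parent n0 fail=0; on 'a' 0 → fail=0;  out ∅∪∅=∅
  n10('c'): parent n0 fail=0; on 'c' 0 → fail=0;  out ∅∪∅=∅
  n17('d'): parent n0 fail=0; on 'd' 0 → fail=0;  out ∅∪∅=∅
  n2('aa'): parent n1 fail=0; on 'a' 0 → fail=1;  out ∅∪∅=∅
  n7('ab'): parent n1 fail=0; on 'b' 0 → fail=0;  out ∅∪∅=∅
  n11('ca'): parent n10 fail=0; on 'a' 0 → fail=1;  out ∅∪∅=∅
  n18('de'): parent n17 fail=0; on 'e' 0 → fail=0;  out {4}∪∅={4}
  n3('aaa'): parent n2 fail=1; on 'a' 1 → fail=2;  out ∅∪∅=∅
  n8('abe'): parent n7 fail=0; on 'e' 0 → fail=0;  out ∅∪∅=∅
  n12('cac'): parent n11 fail=1; on 'c' 1→0 → fail=10;  out {2}∪∅={2}
  n13('abb'): parent n7 fail=0; on 'b' 0 → fail=0;  out ∅∪∅=∅
  n4('aaaa'): parent n3 fail=2; on 'a' 2 → fail=3;  out ∅∪∅=∅
  n9('abeb'): parent n8 fail=0; on 'b' 0 → fail=0;  out {1}∪∅={1}
  n14('abbc'): parent n13 fail=0; on 'c' 0 → fail=10;  out ∅∪∅=∅
  n5('aaaad'): parent n4 fail=3; on 'd' 3→2→1→0 → fail=17;  out ∅∪∅=∅
  n15('abbcd'): parent n14 fail=10; on 'd' 10→0 → fail=17;  out ∅∪∅=∅
  n6('aaaada'): parent n5 fail=17; on 'a' 17→0 → fail=1;  out {0}∪∅={0}
  n16('abbcde'): parent n15 fail=17; on 'e' 17 → fail=18;  out {3}∪{4}={3,4}

Text stream:
i=0 'c': node 0→10
i=1 'a': node 10→11
i=2 'c': node 11→12  → match P2@[0:2]
i=3 'b': node 12→0 (via fail)
i=4 'a': node 0→1
i=5 'a': node 1→2
i=6 'a': node 2→3
i=7 'a': node 3→4
i=8 'a': node 4→4 (via fail)
i=9 'a': node 4→4 (via fail)
i=10 'a': node 4→4 (via fail)
i=11 'd': node 4→5
i=12 'a': node 5→6  → match P0@[7:12]
i=13 'c': node 6→10 (via fail)
i=14 'a': node 10→11
i=15 'c': node 11→12  → match P2@[13:15]
i=16 'd': node 12→17 (via fail)
i=17 'd': node 17→17 (via fail)
i=18 'e': node 17→18  → match P4@[17:18]
i=19 'b': node 18→0 (via fail)
i=20 'a': node 0→1
i=21 'b': node 1→7
i=22 'e': node 7→8
i=23 'b': node 8→9  → match P1@[20:23]
i=24 'e': node 9→0 (via fail)
i=25 'c': node 0→10
i=26 'd': node 10→17 (via fail)
i=27 'a': node 17→1 (via fail)
i=28 'd': node 1→17 (via fail)
i=29 'a': node 17→1 (via fail)
i=30 'd': node 1→17 (via fail)
i=31 'e': node 17→18  → match P4@[30:31]
i=32 'e': node 18→0 (via fail)
i=33 'a': node 0→1
i=34 'a': node 1→2
i=35 'a': node 2→3
i=36 'a': node 3→4
i=37 'd': node 4→5
i=38 'a': node 5→6  → match P0@[33:38]
i=39 'd': node 6→17 (via fail)
i=40 'a': node 17→1 (via fail)
i=41 'a': node 1→2
i=42 'a': node 2→3
i=43 'a': node 3→4
i=44 'd': node 4→5
i=45 'a': node 5→6  → match P0@[40:45]
i=46 'b': node 6→7 (via fail)
i=47 'c': node 7→10 (via fail)
i=48 'a': node 10→11
i=49 'b': node 11→7 (via fail)
i=50 'e': node 7→8
i=51 'b': node 8→9  → match P1@[48:51]
i=52 'a': node 9→1 (via fail)
i=53 'b': node 1→7
i=54 'e': node 7→8
i=55 'b': node 8→9  → match P1@[52:55]
i=56 'd': node 9→17 (via fail)
i=57 'e': node 17→18  → match P4@[56:57]
i=58 'a': node 18→1 (via fail)
i=59 'a': node 1→2
i=60 'a': node 2→3
i=61 'a': node 3→4
i=62 'd': node 4→5
i=63 'a': node 5→6  → match P0@[58:63]
i=64 'a': node 6→2 (via fail)
i=65 'b': node 2→7 (via fail)
i=66 'b': node 7→13
i=67 'c': node 13→14
i=68 'd': node 14→15

All matches (sorted): [[2,2],[12,0],[15,2],[18,4],[23,1],[31,4],[38,0],[45,0],[51,1],[55,1],[57,4],[63,0]]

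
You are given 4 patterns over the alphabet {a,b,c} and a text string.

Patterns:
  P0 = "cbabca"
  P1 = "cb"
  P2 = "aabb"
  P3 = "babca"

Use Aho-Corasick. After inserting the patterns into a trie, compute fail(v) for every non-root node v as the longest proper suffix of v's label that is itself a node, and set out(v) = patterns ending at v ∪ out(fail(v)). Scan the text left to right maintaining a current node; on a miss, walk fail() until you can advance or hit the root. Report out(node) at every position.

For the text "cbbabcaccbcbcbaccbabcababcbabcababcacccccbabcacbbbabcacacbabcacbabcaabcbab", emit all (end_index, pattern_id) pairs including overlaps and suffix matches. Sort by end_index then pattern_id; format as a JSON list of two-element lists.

Build:
Trie (insert patterns):
  n0 'ε': a→7 b→11 c→1
  n1 'c': b→2
  n2 'cb': a→3  ←P1
  n3 'cba': b→4
  n4 'cbab': c→5
  n5 'cbabc': a→6
  n6 'cbabca': ·  ←P0
  n7 'a': a→8
  n8 'aa': b→9
  n9 'aab': b→10
  n10 'aabb': ·  ←P2
  n11 'b': a→12
  n12 'ba': b→13
  n13 'bab': c→14
  n14 'babc': a→15
  n15 'babca': ·  ←P3

Failure links (BFS by depth):
  fail(1) 'c': from fail(0)=0 chase 'c': 0 ⇒ 0;  out=∅∪out(0)=∅
  fail(7) 'a': from fail(0)=0 chase 'a': 0 ⇒ 0;  out=∅∪out(0)=∅
  fail(11) 'b': from fail(0)=0 chase 'b': 0 ⇒ 0;  out=∅∪out(0)=∅
  fail(2) 'cb': from fail(1)=0 chase 'b': 0 ⇒ 11;  out={1}∪out(11)={1}
  fail(8) 'aa': from fail(7)=0 chase 'a': 0 ⇒ 7;  out=∅∪out(7)=∅
  fail(12) 'ba': from fail(11)=0 chase 'a': 0 ⇒ 7;  out=∅∪out(7)=∅
  fail(3) 'cba': from fail(2)=11 chase 'a': 11 ⇒ 12;  out=∅∪out(12)=∅
  fail(9) 'aab': from fail(8)=7 chase 'b': 7→0 ⇒ 11;  out=∅∪out(11)=∅
  fail(13) 'bab': from fail(12)=7 chase 'b': 7→0 ⇒ 11;  out=∅∪out(11)=∅
  fail(4) 'cbab': from fail(3)=12 chase 'b': 12 ⇒ 13;  out=∅∪out(13)=∅
  fail(10) 'aabb': from fail(9)=11 chase 'b': 11→0 ⇒ 11;  out={2}∪out(11)={2}
  fail(14) 'babc': from fail(13)=11 chase 'c': 11→0 ⇒ 1;  out=∅∪out(1)=∅
  fail(5) 'cbabc': from fail(4)=13 chase 'c': 13 ⇒ 14;  out=∅∪out(14)=∅
  fail(15) 'babca': from fail(14)=1 chase 'a': 1→0 ⇒ 7;  out={3}∪out(7)={3}
  fail(6) 'cbabca': from fail(5)=14 chase 'a': 14 ⇒ 15;  out={0}∪out(15)={0,3}

Text stream:
[0] read 'c'  n0⇒n1
[1] read 'b'  n1⇒n2  ** P1@[0:1]
[2] read 'b'  n2⇒n11 (via fail)
[3] read 'a'  n11⇒n12
[4] read 'b'  n12⇒n13
[5] read 'c'  n13⇒n14
[6] read 'a'  n14⇒n15  ** P3@[2:6]
[7] read 'c'  n15⇒n1 (via fail)
[8] read 'c'  n1⇒n1 (via fail)
[9] read 'b'  n1⇒n2  ** P1@[8:9]
[10] read 'c'  n2⇒n1 (via fail)
[11] read 'b'  n1⇒n2  ** P1@[10:11]
[12] read 'c'  n2⇒n1 (via fail)
[13] read 'b'  n1⇒n2  ** P1@[12:13]
[14] read 'a'  n2⇒n3
[15] read 'c'  n3⇒n1 (via fail)
[16] read 'c'  n1⇒n1 (via fail)
[17] read 'b'  n1⇒n2  ** P1@[16:17]
[18] read 'a'  n2⇒n3
[19] read 'b'  n3⇒n4
[20] read 'c'  n4⇒n5
[21] read 'a'  n5⇒n6  ** P0@[16:21],P3@[17:21]
[22] read 'b'  n6⇒n11 (via fail)
[23] read 'a'  n11⇒n12
[24] read 'b'  n12⇒n13
[25] read 'c'  n13⇒n14
[26] read 'b'  n14⇒n2 (via fail)  ** P1@[25:26]
[27] read 'a'  n2⇒n3
[28] read 'b'  n3⇒n4
[29] read 'c'  n4⇒n5
[30] read 'a'  n5⇒n6  ** P0@[25:30],P3@[26:30]
[31] read 'b'  n6⇒n11 (via fail)
[32] read 'a'  n11⇒n12
[33] read 'b'  n12⇒n13
[34] read 'c'  n13⇒n14
[35] read 'a'  n14⇒n15  ** P3@[31:35]
[36] read 'c'  n15⇒n1 (via fail)
[37] read 'c'  n1⇒n1 (via fail)
[38] read 'c'  n1⇒n1 (via fail)
[39] read 'c'  n1⇒n1 (via fail)
[40] read 'c'  n1⇒n1 (via fail)
[41] read 'b'  n1⇒n2  ** P1@[40:41]
[42] read 'a'  n2⇒n3
[43] read 'b'  n3⇒n4
[44] read 'c'  n4⇒n5
[45] read 'a'  n5⇒n6  ** P0@[40:45],P3@[41:45]
[46] read 'c'  n6⇒n1 (via fail)
[47] read 'b'  n1⇒n2  ** P1@[46:47]
[48] read 'b'  n2⇒n11 (via fail)
[49] read 'b'  n11⇒n11 (via fail)
[50] read 'a'  n11⇒n12
[51] read 'b'  n12⇒n13
[52] read 'c'  n13⇒n14
[53] read 'a'  n14⇒n15  ** P3@[49:53]
[54] read 'c'  n15⇒n1 (via fail)
[55] read 'a'  n1⇒n7 (via fail)
[56] read 'c'  n7⇒n1 (via fail)
[57] read 'b'  n1⇒n2  ** P1@[56:57]
[58] read 'a'  n2⇒n3
[59] read 'b'  n3⇒n4
[60] read 'c'  n4⇒n5
[61] read 'a'  n5⇒n6  ** P0@[56:61],P3@[57:61]
[62] read 'c'  n6⇒n1 (via fail)
[63] read 'b'  n1⇒n2  ** P1@[62:63]
[64] read 'a'  n2⇒n3
[65] read 'b'  n3⇒n4
[66] read 'c'  n4⇒n5
[67] read 'a'  n5⇒n6  ** P0@[62:67],P3@[63:67]
[68] read 'a'  n6⇒n8 (via fail)
[69] read 'b'  n8⇒n9
[70] read 'c'  n9⇒n1 (via fail)
[71] read 'b'  n1⇒n2  ** P1@[70:71]
[72] read 'a'  n2⇒n3
[73] read 'b'  n3⇒n4

Matches: [[1,1],[6,3],[9,1],[11,1],[13,1],[17,1],[21,0],[21,3],[26,1],[30,0],[30,3],[35,3],[41,1],[45,0],[45,3],[47,1],[53,3],[57,1],[61,0],[61,3],[63,1],[67,0],[67,3],[71,1]]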